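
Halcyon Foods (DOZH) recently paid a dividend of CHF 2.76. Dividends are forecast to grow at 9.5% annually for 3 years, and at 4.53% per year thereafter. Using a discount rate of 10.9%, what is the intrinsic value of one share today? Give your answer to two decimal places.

Two-stage DDM. Project D₁…D_3 at 0.095, terminal growth 0.0453, discount at r = 0.109.
D_1 = 3.0222
D_2 = 3.3093
D_3 = 3.6237
Terminal value at t=3: TV = D_4/(r−g) = 3.7878/(0.109−0.0453) = 59.4638
P₀ = 3.0222/(1+0.109)^1 + 3.3093/(1+0.109)^2 + 3.6237/(1+0.109)^3 + 59.4638/(1+0.109)^3 = 51.6699

CHF 51.67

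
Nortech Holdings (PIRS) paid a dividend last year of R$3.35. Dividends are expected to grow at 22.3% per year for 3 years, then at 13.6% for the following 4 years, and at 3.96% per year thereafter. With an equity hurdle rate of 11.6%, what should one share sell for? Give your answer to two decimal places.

R$94.95

Three-stage DDM. Project D₁…D_7; terminal Gordon value at t=7 with g = 0.0396; discount at r = 0.116.
D_1 = 4.0971
D_2 = 5.0107
D_3 = 6.1281
D_4 = 6.9615
D_5 = 7.9083
D_6 = 8.9838
D_7 = 10.2056
TV_7 = 10.6097/(0.116−0.0396) = 138.8706
P₀ = Σ Dₜ/(1+r)ᵗ + TV_7/(1+r)^7 = 94.9545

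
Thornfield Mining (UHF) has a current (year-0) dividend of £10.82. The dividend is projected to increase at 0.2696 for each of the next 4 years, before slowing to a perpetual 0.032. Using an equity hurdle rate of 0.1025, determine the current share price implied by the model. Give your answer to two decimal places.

Two-stage DDM. Project D₁…D_4 at 0.2696, terminal growth 0.032, discount at r = 0.1025.
D_1 = 13.7371
D_2 = 17.4406
D_3 = 22.1426
D_4 = 28.1122
Terminal value at t=4: TV = D_5/(r−g) = 29.0118/(0.1025−0.032) = 411.5148
P₀ = 13.7371/(1+0.1025)^1 + 17.4406/(1+0.1025)^2 + 22.1426/(1+0.1025)^3 + 28.1122/(1+0.1025)^4 + 411.5148/(1+0.1025)^4 = 340.8884

£340.89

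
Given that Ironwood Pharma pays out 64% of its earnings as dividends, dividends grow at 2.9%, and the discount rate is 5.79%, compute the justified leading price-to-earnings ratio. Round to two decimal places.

22.15

Justified leading P/E = b/(r−g) = 0.64/(0.0579−0.029) = 22.1453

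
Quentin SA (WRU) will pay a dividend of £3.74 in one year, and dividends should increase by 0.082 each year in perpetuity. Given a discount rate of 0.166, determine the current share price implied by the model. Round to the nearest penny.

£44.52

Gordon growth model: P₀ = D₁/(r − g), with D₁ = 3.74 given directly.
P₀ = 3.7400 / (0.166 − 0.082) = 3.7400 / 0.084 = 44.5238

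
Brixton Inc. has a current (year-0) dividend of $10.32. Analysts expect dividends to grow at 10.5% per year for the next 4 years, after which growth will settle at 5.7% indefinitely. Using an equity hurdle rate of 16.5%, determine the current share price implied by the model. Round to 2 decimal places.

$117.98

Two-stage DDM. Project D₁…D_4 at 0.105, terminal growth 0.057, discount at r = 0.165.
D_1 = 11.4036
D_2 = 12.6010
D_3 = 13.9241
D_4 = 15.3861
Terminal value at t=4: TV = D_5/(r−g) = 16.2631/(0.165−0.057) = 150.5844
P₀ = 11.4036/(1+0.165)^1 + 12.6010/(1+0.165)^2 + 13.9241/(1+0.165)^3 + 15.3861/(1+0.165)^4 + 150.5844/(1+0.165)^4 = 117.9796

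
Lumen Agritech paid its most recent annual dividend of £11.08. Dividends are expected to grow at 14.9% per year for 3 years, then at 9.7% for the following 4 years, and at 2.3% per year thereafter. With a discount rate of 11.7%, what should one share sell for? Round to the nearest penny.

£203.40

Three-stage DDM. Project D₁…D_7; terminal Gordon value at t=7 with g = 0.023; discount at r = 0.117.
D_1 = 12.7309
D_2 = 14.6278
D_3 = 16.8074
D_4 = 18.4377
D_5 = 20.2261
D_6 = 22.1881
D_7 = 24.3403
TV_7 = 24.9002/(0.117−0.023) = 264.8952
P₀ = Σ Dₜ/(1+r)ᵗ + TV_7/(1+r)^7 = 203.3955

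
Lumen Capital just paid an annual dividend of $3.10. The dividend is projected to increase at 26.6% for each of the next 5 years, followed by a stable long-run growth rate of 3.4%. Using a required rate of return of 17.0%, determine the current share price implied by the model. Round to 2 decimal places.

$54.72

Two-stage DDM. Project D₁…D_5 at 0.266, terminal growth 0.034, discount at r = 0.17.
D_1 = 3.9246
D_2 = 4.9685
D_3 = 6.2902
D_4 = 7.9634
D_5 = 10.0816
Terminal value at t=5: TV = D_6/(r−g) = 10.4244/(0.17−0.034) = 76.6499
P₀ = 3.9246/(1+0.17)^1 + 4.9685/(1+0.17)^2 + 6.2902/(1+0.17)^3 + 7.9634/(1+0.17)^4 + 10.0816/(1+0.17)^5 + 76.6499/(1+0.17)^5 = 54.7202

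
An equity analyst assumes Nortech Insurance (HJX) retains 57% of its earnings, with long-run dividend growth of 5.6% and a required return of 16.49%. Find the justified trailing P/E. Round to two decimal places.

Payout ratio b = 1 − 0.57 = 0.43.
Justified trailing P/E = b(1+g)/(r−g) = 0.43×(1+0.056)/(0.1649−0.056) = 4.1697

4.17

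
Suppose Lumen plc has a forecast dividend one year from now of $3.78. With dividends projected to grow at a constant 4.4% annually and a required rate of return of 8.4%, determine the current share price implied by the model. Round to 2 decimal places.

Gordon growth model: P₀ = D₁/(r − g), with D₁ = 3.78 given directly.
P₀ = 3.7800 / (0.084 − 0.044) = 3.7800 / 0.04 = 94.5000

$94.50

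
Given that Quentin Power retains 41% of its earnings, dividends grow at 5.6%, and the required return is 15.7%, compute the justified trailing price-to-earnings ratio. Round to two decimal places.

Payout ratio b = 1 − 0.41 = 0.59.
Justified trailing P/E = b(1+g)/(r−g) = 0.59×(1+0.056)/(0.157−0.056) = 6.1687

6.17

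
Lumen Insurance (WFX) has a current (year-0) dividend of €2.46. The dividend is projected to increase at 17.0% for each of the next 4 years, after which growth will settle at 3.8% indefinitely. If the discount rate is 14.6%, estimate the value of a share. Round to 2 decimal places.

Two-stage DDM. Project D₁…D_4 at 0.17, terminal growth 0.038, discount at r = 0.146.
D_1 = 2.8782
D_2 = 3.3675
D_3 = 3.9400
D_4 = 4.6098
Terminal value at t=4: TV = D_5/(r−g) = 4.7849/(0.146−0.038) = 44.3049
P₀ = 2.8782/(1+0.146)^1 + 3.3675/(1+0.146)^2 + 3.9400/(1+0.146)^3 + 4.6098/(1+0.146)^4 + 44.3049/(1+0.146)^4 = 36.0531

€36.05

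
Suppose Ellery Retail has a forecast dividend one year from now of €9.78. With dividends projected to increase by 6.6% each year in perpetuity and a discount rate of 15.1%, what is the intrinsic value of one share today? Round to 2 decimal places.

€115.06

Gordon growth model: P₀ = D₁/(r − g), with D₁ = 9.78 given directly.
P₀ = 9.7800 / (0.151 − 0.066) = 9.7800 / 0.085 = 115.0588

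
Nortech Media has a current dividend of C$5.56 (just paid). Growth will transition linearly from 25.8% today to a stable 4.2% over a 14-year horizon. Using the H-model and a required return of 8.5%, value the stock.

H-model: P₀ = D₀[(1+g_L) + H(g_S−g_L)]/(r−g_L), with H = 14/2 = 7.
P₀ = 5.56 × [(1+0.042) + 7×(0.258−0.042)] / (0.085−0.042)
   = 5.56 × 2.5540 / 0.043 = 330.2381

C$330.24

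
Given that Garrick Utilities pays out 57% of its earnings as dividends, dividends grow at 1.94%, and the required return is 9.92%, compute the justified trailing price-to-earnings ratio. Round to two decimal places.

7.28

Justified trailing P/E = b(1+g)/(r−g) = 0.57×(1+0.0194)/(0.0992−0.0194) = 7.2814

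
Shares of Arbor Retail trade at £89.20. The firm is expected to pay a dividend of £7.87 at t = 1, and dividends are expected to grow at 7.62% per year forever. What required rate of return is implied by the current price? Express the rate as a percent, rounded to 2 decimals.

16.44%

Rearranging the constant-growth DDM: r = D₁/P₀ + g.
r = 7.8700 / 89.20 + 0.0762 = 0.08823 + 0.0762 = 0.16443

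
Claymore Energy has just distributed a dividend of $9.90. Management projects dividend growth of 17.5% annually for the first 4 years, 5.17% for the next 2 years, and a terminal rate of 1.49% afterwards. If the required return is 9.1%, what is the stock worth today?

Three-stage DDM. Project D₁…D_6; terminal Gordon value at t=6 with g = 0.0149; discount at r = 0.091.
D_1 = 11.6325
D_2 = 13.6682
D_3 = 16.0601
D_4 = 18.8706
D_5 = 19.8463
D_6 = 20.8723
TV_6 = 21.1833/(0.091−0.0149) = 278.3614
P₀ = Σ Dₜ/(1+r)ᵗ + TV_6/(1+r)^6 = 238.1162

$238.12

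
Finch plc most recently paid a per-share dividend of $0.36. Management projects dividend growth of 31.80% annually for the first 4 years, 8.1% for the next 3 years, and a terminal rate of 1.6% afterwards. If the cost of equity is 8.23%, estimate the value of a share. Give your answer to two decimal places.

Three-stage DDM. Project D₁…D_7; terminal Gordon value at t=7 with g = 0.016; discount at r = 0.0823.
D_1 = 0.4745
D_2 = 0.6254
D_3 = 0.8242
D_4 = 1.0863
D_5 = 1.1743
D_6 = 1.2694
D_7 = 1.3723
TV_7 = 1.3942/(0.0823−0.016) = 21.0291
P₀ = Σ Dₜ/(1+r)ᵗ + TV_7/(1+r)^7 = 16.8725

$16.87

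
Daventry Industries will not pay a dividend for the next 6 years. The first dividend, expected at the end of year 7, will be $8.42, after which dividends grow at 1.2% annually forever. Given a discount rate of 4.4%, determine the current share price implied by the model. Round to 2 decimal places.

$203.22

Deferred-dividend DDM. At t=6 the remaining stream is a growing perpetuity with first payment D_7 = 8.42.
V_6 = D_7/(r−g) = 8.42/(0.044−0.012) = 263.1250
P₀ = V_6/(1+r)^6 = 263.1250/(1+0.044)^6 = 203.2166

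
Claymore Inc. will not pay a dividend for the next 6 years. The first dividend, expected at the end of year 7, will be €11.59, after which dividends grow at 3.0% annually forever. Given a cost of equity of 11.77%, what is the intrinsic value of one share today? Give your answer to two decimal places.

Deferred-dividend DDM. At t=6 the remaining stream is a growing perpetuity with first payment D_7 = 11.59.
V_6 = D_7/(r−g) = 11.59/(0.1177−0.03) = 132.1551
P₀ = V_6/(1+r)^6 = 132.1551/(1+0.1177)^6 = 67.7848

€67.78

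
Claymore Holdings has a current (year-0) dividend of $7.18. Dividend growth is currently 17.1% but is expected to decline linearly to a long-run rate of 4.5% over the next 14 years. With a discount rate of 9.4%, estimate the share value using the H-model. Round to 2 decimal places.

$282.36

H-model: P₀ = D₀[(1+g_L) + H(g_S−g_L)]/(r−g_L), with H = 14/2 = 7.
P₀ = 7.18 × [(1+0.045) + 7×(0.171−0.045)] / (0.094−0.045)
   = 7.18 × 1.9270 / 0.049 = 282.3645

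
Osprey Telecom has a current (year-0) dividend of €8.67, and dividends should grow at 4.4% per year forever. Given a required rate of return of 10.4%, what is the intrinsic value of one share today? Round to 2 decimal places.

Gordon growth model: P₀ = D₁/(r − g). D₁ = 8.67 × (1 + 0.044) = 9.0515.
P₀ = 9.0515 / (0.104 − 0.044) = 9.0515 / 0.06 = 150.8580

€150.86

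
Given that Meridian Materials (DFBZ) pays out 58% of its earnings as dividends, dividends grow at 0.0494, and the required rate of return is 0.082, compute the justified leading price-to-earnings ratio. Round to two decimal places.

17.79

Justified leading P/E = b/(r−g) = 0.58/(0.082−0.0494) = 17.7914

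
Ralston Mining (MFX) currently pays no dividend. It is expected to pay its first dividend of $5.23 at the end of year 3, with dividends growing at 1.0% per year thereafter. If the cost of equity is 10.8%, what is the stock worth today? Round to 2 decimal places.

$43.47

Deferred-dividend DDM. At t=2 the remaining stream is a growing perpetuity with first payment D_3 = 5.23.
V_2 = D_3/(r−g) = 5.23/(0.108−0.01) = 53.3673
P₀ = V_2/(1+r)^2 = 53.3673/(1+0.108)^2 = 43.4706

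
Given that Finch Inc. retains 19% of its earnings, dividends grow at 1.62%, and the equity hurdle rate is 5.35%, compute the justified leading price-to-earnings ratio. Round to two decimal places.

21.72

Payout ratio b = 1 − 0.19 = 0.81.
Justified leading P/E = b/(r−g) = 0.81/(0.0535−0.0162) = 21.7158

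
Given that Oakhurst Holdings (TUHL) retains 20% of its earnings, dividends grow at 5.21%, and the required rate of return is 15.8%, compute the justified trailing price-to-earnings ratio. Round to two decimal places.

Payout ratio b = 1 − 0.20 = 0.80.
Justified trailing P/E = b(1+g)/(r−g) = 0.80×(1+0.0521)/(0.158−0.0521) = 7.9479

7.95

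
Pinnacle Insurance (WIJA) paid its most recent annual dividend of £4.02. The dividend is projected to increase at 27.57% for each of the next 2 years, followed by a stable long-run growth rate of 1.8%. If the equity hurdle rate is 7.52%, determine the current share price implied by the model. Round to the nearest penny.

Two-stage DDM. Project D₁…D_2 at 0.2757, terminal growth 0.018, discount at r = 0.0752.
D_1 = 5.1283
D_2 = 6.5422
Terminal value at t=2: TV = D_3/(r−g) = 6.6599/(0.0752−0.018) = 116.4327
P₀ = 5.1283/(1+0.0752)^1 + 6.5422/(1+0.0752)^2 + 116.4327/(1+0.0752)^2 = 111.1442

£111.14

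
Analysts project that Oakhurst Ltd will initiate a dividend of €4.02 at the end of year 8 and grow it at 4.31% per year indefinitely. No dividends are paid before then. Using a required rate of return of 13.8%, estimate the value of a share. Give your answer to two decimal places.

Deferred-dividend DDM. At t=7 the remaining stream is a growing perpetuity with first payment D_8 = 4.02.
V_7 = D_8/(r−g) = 4.02/(0.138−0.0431) = 42.3604
P₀ = V_7/(1+r)^7 = 42.3604/(1+0.138)^7 = 17.1382

€17.14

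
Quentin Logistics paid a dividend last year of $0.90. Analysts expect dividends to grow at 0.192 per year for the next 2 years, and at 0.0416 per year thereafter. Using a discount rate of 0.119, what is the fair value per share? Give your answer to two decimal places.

Two-stage DDM. Project D₁…D_2 at 0.192, terminal growth 0.0416, discount at r = 0.119.
D_1 = 1.0728
D_2 = 1.2788
Terminal value at t=2: TV = D_3/(r−g) = 1.3320/(0.119−0.0416) = 17.2090
P₀ = 1.0728/(1+0.119)^1 + 1.2788/(1+0.119)^2 + 17.2090/(1+0.119)^2 = 15.7234

$15.72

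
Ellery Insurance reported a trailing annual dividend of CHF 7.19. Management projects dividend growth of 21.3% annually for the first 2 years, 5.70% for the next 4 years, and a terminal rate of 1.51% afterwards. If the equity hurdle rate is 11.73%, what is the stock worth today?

CHF 113.26

Three-stage DDM. Project D₁…D_6; terminal Gordon value at t=6 with g = 0.0151; discount at r = 0.1173.
D_1 = 8.7215
D_2 = 10.5791
D_3 = 11.1822
D_4 = 11.8195
D_5 = 12.4933
D_6 = 13.2054
TV_6 = 13.4048/(0.1173−0.0151) = 131.1621
P₀ = Σ Dₜ/(1+r)ᵗ + TV_6/(1+r)^6 = 113.2648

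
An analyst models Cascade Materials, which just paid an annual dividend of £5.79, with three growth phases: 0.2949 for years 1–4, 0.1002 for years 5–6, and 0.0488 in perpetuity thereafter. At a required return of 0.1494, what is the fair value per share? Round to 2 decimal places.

Three-stage DDM. Project D₁…D_6; terminal Gordon value at t=6 with g = 0.0488; discount at r = 0.1494.
D_1 = 7.4975
D_2 = 9.7085
D_3 = 12.5715
D_4 = 16.2788
D_5 = 17.9100
D_6 = 19.7046
TV_6 = 20.6661/(0.1494−0.0488) = 205.4289
P₀ = Σ Dₜ/(1+r)ᵗ + TV_6/(1+r)^6 = 138.0418

£138.04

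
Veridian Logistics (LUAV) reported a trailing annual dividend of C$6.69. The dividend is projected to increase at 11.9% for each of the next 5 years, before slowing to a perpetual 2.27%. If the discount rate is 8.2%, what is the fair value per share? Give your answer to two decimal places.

Two-stage DDM. Project D₁…D_5 at 0.119, terminal growth 0.0227, discount at r = 0.082.
D_1 = 7.4861
D_2 = 8.3770
D_3 = 9.3738
D_4 = 10.4893
D_5 = 11.7375
Terminal value at t=5: TV = D_6/(r−g) = 12.0040/(0.082−0.0227) = 202.4278
P₀ = 7.4861/(1+0.082)^1 + 8.3770/(1+0.082)^2 + 9.3738/(1+0.082)^3 + 10.4893/(1+0.082)^4 + 11.7375/(1+0.082)^5 + 202.4278/(1+0.082)^5 = 173.5425

C$173.54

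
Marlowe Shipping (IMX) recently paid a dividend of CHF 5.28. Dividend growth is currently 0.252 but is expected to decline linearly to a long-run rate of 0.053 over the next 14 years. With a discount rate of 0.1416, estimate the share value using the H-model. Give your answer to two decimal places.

H-model: P₀ = D₀[(1+g_L) + H(g_S−g_L)]/(r−g_L), with H = 14/2 = 7.
P₀ = 5.28 × [(1+0.053) + 7×(0.252−0.053)] / (0.1416−0.053)
   = 5.28 × 2.4460 / 0.0886 = 145.7661

CHF 145.77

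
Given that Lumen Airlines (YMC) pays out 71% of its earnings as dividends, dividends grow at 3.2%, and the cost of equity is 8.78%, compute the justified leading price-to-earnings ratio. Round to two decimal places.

Justified leading P/E = b/(r−g) = 0.71/(0.0878−0.032) = 12.7240

12.72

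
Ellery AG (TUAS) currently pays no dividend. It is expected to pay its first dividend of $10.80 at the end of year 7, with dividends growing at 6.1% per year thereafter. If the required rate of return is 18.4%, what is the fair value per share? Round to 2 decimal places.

Deferred-dividend DDM. At t=6 the remaining stream is a growing perpetuity with first payment D_7 = 10.80.
V_6 = D_7/(r−g) = 10.80/(0.184−0.061) = 87.8049
P₀ = V_6/(1+r)^6 = 87.8049/(1+0.184)^6 = 31.8719

$31.87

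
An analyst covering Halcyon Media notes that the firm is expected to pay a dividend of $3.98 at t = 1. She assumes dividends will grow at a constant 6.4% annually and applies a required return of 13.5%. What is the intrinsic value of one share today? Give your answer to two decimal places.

Gordon growth model: P₀ = D₁/(r − g), with D₁ = 3.98 given directly.
P₀ = 3.9800 / (0.135 − 0.064) = 3.9800 / 0.071 = 56.0563

$56.06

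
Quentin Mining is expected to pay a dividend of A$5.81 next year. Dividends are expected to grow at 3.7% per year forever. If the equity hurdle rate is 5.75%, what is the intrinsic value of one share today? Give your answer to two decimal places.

A$283.41

Gordon growth model: P₀ = D₁/(r − g), with D₁ = 5.81 given directly.
P₀ = 5.8100 / (0.0575 − 0.037) = 5.8100 / 0.0205 = 283.4146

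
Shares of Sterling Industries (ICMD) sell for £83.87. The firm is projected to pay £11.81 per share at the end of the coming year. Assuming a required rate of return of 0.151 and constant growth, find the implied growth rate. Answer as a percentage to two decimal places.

1.02%

From P₀ = D₁/(r − g), the implied growth is g = r − D₁/P₀.
g = 0.151 − 11.81/83.87 = 0.151 − 0.14081 = 0.01019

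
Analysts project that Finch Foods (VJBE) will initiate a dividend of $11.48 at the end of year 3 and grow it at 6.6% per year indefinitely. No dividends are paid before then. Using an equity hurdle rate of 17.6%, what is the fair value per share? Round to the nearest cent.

Deferred-dividend DDM. At t=2 the remaining stream is a growing perpetuity with first payment D_3 = 11.48.
V_2 = D_3/(r−g) = 11.48/(0.176−0.066) = 104.3636
P₀ = V_2/(1+r)^2 = 104.3636/(1+0.176)^2 = 75.4631

$75.46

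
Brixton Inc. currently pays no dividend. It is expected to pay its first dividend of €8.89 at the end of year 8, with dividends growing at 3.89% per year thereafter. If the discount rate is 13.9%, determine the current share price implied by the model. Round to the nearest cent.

€35.71

Deferred-dividend DDM. At t=7 the remaining stream is a growing perpetuity with first payment D_8 = 8.89.
V_7 = D_8/(r−g) = 8.89/(0.139−0.0389) = 88.8112
P₀ = V_7/(1+r)^7 = 88.8112/(1+0.139)^7 = 35.7110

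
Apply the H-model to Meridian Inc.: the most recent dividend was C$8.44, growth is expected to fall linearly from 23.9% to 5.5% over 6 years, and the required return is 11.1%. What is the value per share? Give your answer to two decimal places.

C$242.20

H-model: P₀ = D₀[(1+g_L) + H(g_S−g_L)]/(r−g_L), with H = 6/2 = 3.
P₀ = 8.44 × [(1+0.055) + 3×(0.239−0.055)] / (0.111−0.055)
   = 8.44 × 1.6070 / 0.056 = 242.1979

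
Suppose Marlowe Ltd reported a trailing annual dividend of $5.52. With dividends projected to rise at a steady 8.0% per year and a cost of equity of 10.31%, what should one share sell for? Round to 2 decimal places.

Gordon growth model: P₀ = D₁/(r − g). D₁ = 5.52 × (1 + 0.08) = 5.9616.
P₀ = 5.9616 / (0.1031 − 0.08) = 5.9616 / 0.0231 = 258.0779

$258.08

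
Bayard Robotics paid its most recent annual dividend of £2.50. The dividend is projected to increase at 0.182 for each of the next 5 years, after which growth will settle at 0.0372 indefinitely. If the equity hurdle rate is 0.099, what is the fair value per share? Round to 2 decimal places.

Two-stage DDM. Project D₁…D_5 at 0.182, terminal growth 0.0372, discount at r = 0.099.
D_1 = 2.9550
D_2 = 3.4928
D_3 = 4.1285
D_4 = 4.8799
D_5 = 5.7680
Terminal value at t=5: TV = D_6/(r−g) = 5.9826/(0.099−0.0372) = 96.8058
P₀ = 2.9550/(1+0.099)^1 + 3.4928/(1+0.099)^2 + 4.1285/(1+0.099)^3 + 4.8799/(1+0.099)^4 + 5.7680/(1+0.099)^5 + 96.8058/(1+0.099)^5 = 76.0167

£76.02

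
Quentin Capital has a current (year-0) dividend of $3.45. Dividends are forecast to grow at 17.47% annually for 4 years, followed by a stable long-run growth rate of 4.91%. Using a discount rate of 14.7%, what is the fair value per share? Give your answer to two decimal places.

$55.33

Two-stage DDM. Project D₁…D_4 at 0.1747, terminal growth 0.0491, discount at r = 0.147.
D_1 = 4.0527
D_2 = 4.7607
D_3 = 5.5924
D_4 = 6.5694
Terminal value at t=4: TV = D_5/(r−g) = 6.8920/(0.147−0.0491) = 70.3981
P₀ = 4.0527/(1+0.147)^1 + 4.7607/(1+0.147)^2 + 5.5924/(1+0.147)^3 + 6.5694/(1+0.147)^4 + 70.3981/(1+0.147)^4 = 55.3267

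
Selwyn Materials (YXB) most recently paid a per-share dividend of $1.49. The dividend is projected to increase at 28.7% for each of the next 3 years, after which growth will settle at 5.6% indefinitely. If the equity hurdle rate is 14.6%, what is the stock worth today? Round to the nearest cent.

Two-stage DDM. Project D₁…D_3 at 0.287, terminal growth 0.056, discount at r = 0.146.
D_1 = 1.9176
D_2 = 2.4680
D_3 = 3.1763
Terminal value at t=3: TV = D_4/(r−g) = 3.3542/(0.146−0.056) = 37.2686
P₀ = 1.9176/(1+0.146)^1 + 2.4680/(1+0.146)^2 + 3.1763/(1+0.146)^3 + 37.2686/(1+0.146)^3 = 30.4252

$30.43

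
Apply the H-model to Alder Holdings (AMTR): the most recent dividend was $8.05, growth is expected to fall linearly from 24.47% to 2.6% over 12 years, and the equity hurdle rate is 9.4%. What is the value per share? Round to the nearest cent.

$276.80

H-model: P₀ = D₀[(1+g_L) + H(g_S−g_L)]/(r−g_L), with H = 12/2 = 6.
P₀ = 8.05 × [(1+0.026) + 6×(0.2447−0.026)] / (0.094−0.026)
   = 8.05 × 2.3382 / 0.068 = 276.8016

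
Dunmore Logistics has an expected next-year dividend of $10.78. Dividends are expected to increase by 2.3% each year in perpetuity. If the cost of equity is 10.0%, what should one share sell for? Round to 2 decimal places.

Gordon growth model: P₀ = D₁/(r − g), with D₁ = 10.78 given directly.
P₀ = 10.7800 / (0.1 − 0.023) = 10.7800 / 0.077 = 140.0000

$140.00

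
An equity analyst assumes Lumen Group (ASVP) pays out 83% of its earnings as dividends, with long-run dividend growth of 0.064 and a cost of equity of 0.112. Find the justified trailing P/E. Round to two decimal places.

18.40

Justified trailing P/E = b(1+g)/(r−g) = 0.83×(1+0.064)/(0.112−0.064) = 18.3983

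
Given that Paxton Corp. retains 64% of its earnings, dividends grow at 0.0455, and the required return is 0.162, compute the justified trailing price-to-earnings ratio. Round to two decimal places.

3.23

Payout ratio b = 1 − 0.64 = 0.36.
Justified trailing P/E = b(1+g)/(r−g) = 0.36×(1+0.0455)/(0.162−0.0455) = 3.2307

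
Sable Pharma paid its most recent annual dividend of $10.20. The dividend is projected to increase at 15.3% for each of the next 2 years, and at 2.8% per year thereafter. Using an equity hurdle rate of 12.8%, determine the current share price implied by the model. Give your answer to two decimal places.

Two-stage DDM. Project D₁…D_2 at 0.153, terminal growth 0.028, discount at r = 0.128.
D_1 = 11.7606
D_2 = 13.5600
Terminal value at t=2: TV = D_3/(r−g) = 13.9397/(0.128−0.028) = 139.3965
P₀ = 11.7606/(1+0.128)^1 + 13.5600/(1+0.128)^2 + 139.3965/(1+0.128)^2 = 130.6386

$130.64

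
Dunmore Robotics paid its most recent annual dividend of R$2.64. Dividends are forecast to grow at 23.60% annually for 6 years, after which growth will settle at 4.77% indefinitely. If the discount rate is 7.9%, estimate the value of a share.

Two-stage DDM. Project D₁…D_6 at 0.236, terminal growth 0.0477, discount at r = 0.079.
D_1 = 3.2630
D_2 = 4.0331
D_3 = 4.9849
D_4 = 6.1614
D_5 = 7.6155
D_6 = 9.4127
Terminal value at t=6: TV = D_7/(r−g) = 9.8617/(0.079−0.0477) = 315.0702
P₀ = 3.2630/(1+0.079)^1 + 4.0331/(1+0.079)^2 + 4.9849/(1+0.079)^3 + 6.1614/(1+0.079)^4 + 7.6155/(1+0.079)^5 + 9.4127/(1+0.079)^6 + 315.0702/(1+0.079)^6 = 225.8281

R$225.83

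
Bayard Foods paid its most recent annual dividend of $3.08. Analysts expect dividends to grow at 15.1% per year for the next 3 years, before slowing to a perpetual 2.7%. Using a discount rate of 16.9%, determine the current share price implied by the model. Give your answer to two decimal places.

Two-stage DDM. Project D₁…D_3 at 0.151, terminal growth 0.027, discount at r = 0.169.
D_1 = 3.5451
D_2 = 4.0804
D_3 = 4.6965
Terminal value at t=3: TV = D_4/(r−g) = 4.8233/(0.169−0.027) = 33.9671
P₀ = 3.5451/(1+0.169)^1 + 4.0804/(1+0.169)^2 + 4.6965/(1+0.169)^3 + 33.9671/(1+0.169)^3 = 30.2209

$30.22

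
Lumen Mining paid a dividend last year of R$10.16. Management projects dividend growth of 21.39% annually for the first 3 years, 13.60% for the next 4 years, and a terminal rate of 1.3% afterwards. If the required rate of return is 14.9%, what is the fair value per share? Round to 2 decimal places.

R$165.91

Three-stage DDM. Project D₁…D_7; terminal Gordon value at t=7 with g = 0.013; discount at r = 0.149.
D_1 = 12.3332
D_2 = 14.9713
D_3 = 18.1737
D_4 = 20.6453
D_5 = 23.4530
D_6 = 26.6427
D_7 = 30.2661
TV_7 = 30.6595/(0.149−0.013) = 225.4376
P₀ = Σ Dₜ/(1+r)ᵗ + TV_7/(1+r)^7 = 165.9053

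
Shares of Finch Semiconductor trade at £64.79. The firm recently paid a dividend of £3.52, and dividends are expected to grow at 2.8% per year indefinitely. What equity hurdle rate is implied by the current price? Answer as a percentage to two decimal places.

8.39%

Rearranging the constant-growth DDM: r = D₁/P₀ + g.
D₁ = 3.52 × (1 + 0.028) = 3.6186.
r = 3.6186 / 64.79 + 0.028 = 0.05585 + 0.028 = 0.08385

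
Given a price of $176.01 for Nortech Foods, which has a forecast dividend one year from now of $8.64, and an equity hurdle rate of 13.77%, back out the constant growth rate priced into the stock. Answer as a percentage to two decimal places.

From P₀ = D₁/(r − g), the implied growth is g = r − D₁/P₀.
g = 0.1377 − 8.64/176.01 = 0.1377 − 0.04909 = 0.08861

8.86%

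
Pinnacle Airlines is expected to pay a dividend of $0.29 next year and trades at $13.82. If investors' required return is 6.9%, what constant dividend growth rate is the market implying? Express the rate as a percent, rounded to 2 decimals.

4.80%

From P₀ = D₁/(r − g), the implied growth is g = r − D₁/P₀.
g = 0.069 − 0.29/13.82 = 0.069 − 0.02098 = 0.04802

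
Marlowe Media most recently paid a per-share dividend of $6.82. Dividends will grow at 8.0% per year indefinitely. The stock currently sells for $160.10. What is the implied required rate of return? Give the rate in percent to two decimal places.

Rearranging the constant-growth DDM: r = D₁/P₀ + g.
D₁ = 6.82 × (1 + 0.08) = 7.3656.
r = 7.3656 / 160.10 + 0.08 = 0.04601 + 0.08 = 0.12601

12.60%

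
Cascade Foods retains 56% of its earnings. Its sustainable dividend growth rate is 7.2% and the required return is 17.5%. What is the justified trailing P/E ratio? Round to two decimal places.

4.58

Payout ratio b = 1 − 0.56 = 0.44.
Justified trailing P/E = b(1+g)/(r−g) = 0.44×(1+0.072)/(0.175−0.072) = 4.5794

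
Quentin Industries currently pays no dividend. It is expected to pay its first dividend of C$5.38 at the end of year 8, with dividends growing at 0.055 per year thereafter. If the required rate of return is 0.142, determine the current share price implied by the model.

C$24.41

Deferred-dividend DDM. At t=7 the remaining stream is a growing perpetuity with first payment D_8 = 5.38.
V_7 = D_8/(r−g) = 5.38/(0.142−0.055) = 61.8391
P₀ = V_7/(1+r)^7 = 61.8391/(1+0.142)^7 = 24.4118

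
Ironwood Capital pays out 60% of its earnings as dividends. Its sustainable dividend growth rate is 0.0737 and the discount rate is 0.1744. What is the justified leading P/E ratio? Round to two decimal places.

5.96

Justified leading P/E = b/(r−g) = 0.60/(0.1744−0.0737) = 5.9583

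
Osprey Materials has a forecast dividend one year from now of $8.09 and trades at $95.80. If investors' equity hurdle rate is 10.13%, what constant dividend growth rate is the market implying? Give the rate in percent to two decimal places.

From P₀ = D₁/(r − g), the implied growth is g = r − D₁/P₀.
g = 0.1013 − 8.09/95.80 = 0.1013 − 0.08445 = 0.01685

1.69%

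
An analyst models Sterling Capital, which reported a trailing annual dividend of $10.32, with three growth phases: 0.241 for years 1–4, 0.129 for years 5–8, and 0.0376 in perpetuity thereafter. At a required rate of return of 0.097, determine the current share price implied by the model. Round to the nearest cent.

$460.64

Three-stage DDM. Project D₁…D_8; terminal Gordon value at t=8 with g = 0.0376; discount at r = 0.097.
D_1 = 12.8071
D_2 = 15.8936
D_3 = 19.7240
D_4 = 24.4775
D_5 = 27.6351
D_6 = 31.2000
D_7 = 35.2248
D_8 = 39.7688
TV_8 = 41.2641/(0.097−0.0376) = 694.6821
P₀ = Σ Dₜ/(1+r)ᵗ + TV_8/(1+r)^8 = 460.6421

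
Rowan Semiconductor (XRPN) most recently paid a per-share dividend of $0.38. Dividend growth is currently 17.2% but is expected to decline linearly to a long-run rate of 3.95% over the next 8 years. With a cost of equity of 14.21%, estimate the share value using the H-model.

$5.81

H-model: P₀ = D₀[(1+g_L) + H(g_S−g_L)]/(r−g_L), with H = 8/2 = 4.
P₀ = 0.38 × [(1+0.0395) + 4×(0.172−0.0395)] / (0.1421−0.0395)
   = 0.38 × 1.5695 / 0.1026 = 5.8130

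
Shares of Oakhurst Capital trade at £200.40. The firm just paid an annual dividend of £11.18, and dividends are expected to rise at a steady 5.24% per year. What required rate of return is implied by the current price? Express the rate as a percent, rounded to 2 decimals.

Rearranging the constant-growth DDM: r = D₁/P₀ + g.
D₁ = 11.18 × (1 + 0.0524) = 11.7658.
r = 11.7658 / 200.40 + 0.0524 = 0.05871 + 0.0524 = 0.11111

11.11%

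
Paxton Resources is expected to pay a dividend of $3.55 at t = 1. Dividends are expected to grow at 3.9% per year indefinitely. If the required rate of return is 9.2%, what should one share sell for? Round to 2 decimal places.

$66.98

Gordon growth model: P₀ = D₁/(r − g), with D₁ = 3.55 given directly.
P₀ = 3.5500 / (0.092 − 0.039) = 3.5500 / 0.053 = 66.9811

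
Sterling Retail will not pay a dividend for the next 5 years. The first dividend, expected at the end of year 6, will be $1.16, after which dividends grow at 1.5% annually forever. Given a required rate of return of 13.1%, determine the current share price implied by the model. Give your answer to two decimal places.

Deferred-dividend DDM. At t=5 the remaining stream is a growing perpetuity with first payment D_6 = 1.16.
V_5 = D_6/(r−g) = 1.16/(0.131−0.015) = 10.0000
P₀ = V_5/(1+r)^5 = 10.0000/(1+0.131)^5 = 5.4036

$5.40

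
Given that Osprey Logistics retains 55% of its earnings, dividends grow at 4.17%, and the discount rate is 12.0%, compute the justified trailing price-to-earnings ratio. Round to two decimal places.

Payout ratio b = 1 − 0.55 = 0.45.
Justified trailing P/E = b(1+g)/(r−g) = 0.45×(1+0.0417)/(0.12−0.0417) = 5.9868

5.99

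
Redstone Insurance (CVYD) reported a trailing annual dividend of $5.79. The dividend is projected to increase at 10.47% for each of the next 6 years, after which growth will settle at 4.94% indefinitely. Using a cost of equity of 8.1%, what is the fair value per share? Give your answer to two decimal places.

$256.51

Two-stage DDM. Project D₁…D_6 at 0.1047, terminal growth 0.0494, discount at r = 0.081.
D_1 = 6.3962
D_2 = 7.0659
D_3 = 7.8057
D_4 = 8.6230
D_5 = 9.5258
D_6 = 10.5231
Terminal value at t=6: TV = D_7/(r−g) = 11.0430/(0.081−0.0494) = 349.4610
P₀ = 6.3962/(1+0.081)^1 + 7.0659/(1+0.081)^2 + 7.8057/(1+0.081)^3 + 8.6230/(1+0.081)^4 + 9.5258/(1+0.081)^5 + 10.5231/(1+0.081)^6 + 349.4610/(1+0.081)^6 = 256.5055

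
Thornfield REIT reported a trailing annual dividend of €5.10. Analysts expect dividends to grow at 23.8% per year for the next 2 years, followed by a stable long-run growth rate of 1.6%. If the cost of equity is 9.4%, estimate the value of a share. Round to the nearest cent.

Two-stage DDM. Project D₁…D_2 at 0.238, terminal growth 0.016, discount at r = 0.094.
D_1 = 6.3138
D_2 = 7.8165
Terminal value at t=2: TV = D_3/(r−g) = 7.9415/(0.094−0.016) = 101.8147
P₀ = 6.3138/(1+0.094)^1 + 7.8165/(1+0.094)^2 + 101.8147/(1+0.094)^2 = 97.3722

€97.37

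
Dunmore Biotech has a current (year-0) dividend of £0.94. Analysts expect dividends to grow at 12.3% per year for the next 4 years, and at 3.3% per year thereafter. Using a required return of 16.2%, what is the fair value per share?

Two-stage DDM. Project D₁…D_4 at 0.123, terminal growth 0.033, discount at r = 0.162.
D_1 = 1.0556
D_2 = 1.1855
D_3 = 1.3313
D_4 = 1.4950
Terminal value at t=4: TV = D_5/(r−g) = 1.5444/(0.162−0.033) = 11.9717
P₀ = 1.0556/(1+0.162)^1 + 1.1855/(1+0.162)^2 + 1.3313/(1+0.162)^3 + 1.4950/(1+0.162)^4 + 11.9717/(1+0.162)^4 = 10.0214

£10.02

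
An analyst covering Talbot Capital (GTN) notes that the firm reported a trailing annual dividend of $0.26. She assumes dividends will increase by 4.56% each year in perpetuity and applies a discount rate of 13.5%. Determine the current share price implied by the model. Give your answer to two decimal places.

$3.04

Gordon growth model: P₀ = D₁/(r − g). D₁ = 0.26 × (1 + 0.0456) = 0.2719.
P₀ = 0.2719 / (0.135 − 0.0456) = 0.2719 / 0.0894 = 3.0409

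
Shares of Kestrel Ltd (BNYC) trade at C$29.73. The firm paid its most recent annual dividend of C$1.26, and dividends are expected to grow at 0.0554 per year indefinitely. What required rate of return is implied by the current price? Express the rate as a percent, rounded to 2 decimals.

Rearranging the constant-growth DDM: r = D₁/P₀ + g.
D₁ = 1.26 × (1 + 0.0554) = 1.3298.
r = 1.3298 / 29.73 + 0.0554 = 0.04473 + 0.0554 = 0.10013

10.01%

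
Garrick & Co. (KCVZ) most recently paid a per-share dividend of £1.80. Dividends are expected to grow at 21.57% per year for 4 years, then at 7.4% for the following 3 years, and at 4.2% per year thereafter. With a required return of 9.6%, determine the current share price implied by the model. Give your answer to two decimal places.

Three-stage DDM. Project D₁…D_7; terminal Gordon value at t=7 with g = 0.042; discount at r = 0.096.
D_1 = 2.1883
D_2 = 2.6603
D_3 = 3.2341
D_4 = 3.9317
D_5 = 4.2226
D_6 = 4.5351
D_7 = 4.8707
TV_7 = 5.0753/(0.096−0.042) = 93.9864
P₀ = Σ Dₜ/(1+r)ᵗ + TV_7/(1+r)^7 = 66.7188

£66.72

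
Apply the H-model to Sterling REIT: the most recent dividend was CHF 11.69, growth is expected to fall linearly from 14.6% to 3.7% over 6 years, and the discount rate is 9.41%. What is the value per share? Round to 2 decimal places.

H-model: P₀ = D₀[(1+g_L) + H(g_S−g_L)]/(r−g_L), with H = 6/2 = 3.
P₀ = 11.69 × [(1+0.037) + 3×(0.146−0.037)] / (0.0941−0.037)
   = 11.69 × 1.3640 / 0.0571 = 279.2497

CHF 279.25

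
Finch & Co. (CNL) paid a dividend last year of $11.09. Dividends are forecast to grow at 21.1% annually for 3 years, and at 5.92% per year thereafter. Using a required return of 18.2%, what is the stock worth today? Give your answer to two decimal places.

Two-stage DDM. Project D₁…D_3 at 0.211, terminal growth 0.0592, discount at r = 0.182.
D_1 = 13.4300
D_2 = 16.2637
D_3 = 19.6954
Terminal value at t=3: TV = D_4/(r−g) = 20.8613/(0.182−0.0592) = 169.8805
P₀ = 13.4300/(1+0.182)^1 + 16.2637/(1+0.182)^2 + 19.6954/(1+0.182)^3 + 169.8805/(1+0.182)^3 = 137.8000

$137.80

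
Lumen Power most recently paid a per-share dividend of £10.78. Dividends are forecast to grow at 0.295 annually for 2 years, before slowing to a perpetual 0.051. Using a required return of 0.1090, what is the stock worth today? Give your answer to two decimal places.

£293.65

Two-stage DDM. Project D₁…D_2 at 0.295, terminal growth 0.051, discount at r = 0.109.
D_1 = 13.9601
D_2 = 18.0783
Terminal value at t=2: TV = D_3/(r−g) = 19.0003/(0.109−0.051) = 327.5918
P₀ = 13.9601/(1+0.109)^1 + 18.0783/(1+0.109)^2 + 327.5918/(1+0.109)^2 = 293.6478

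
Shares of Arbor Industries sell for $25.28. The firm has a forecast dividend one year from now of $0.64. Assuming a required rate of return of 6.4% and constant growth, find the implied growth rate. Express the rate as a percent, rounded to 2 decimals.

3.87%

From P₀ = D₁/(r − g), the implied growth is g = r − D₁/P₀.
g = 0.064 − 0.64/25.28 = 0.064 − 0.02532 = 0.03868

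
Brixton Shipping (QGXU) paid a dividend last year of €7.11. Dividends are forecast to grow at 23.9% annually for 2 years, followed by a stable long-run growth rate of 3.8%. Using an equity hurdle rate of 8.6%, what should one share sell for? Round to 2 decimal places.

Two-stage DDM. Project D₁…D_2 at 0.239, terminal growth 0.038, discount at r = 0.086.
D_1 = 8.8093
D_2 = 10.9147
Terminal value at t=2: TV = D_3/(r−g) = 11.3295/(0.086−0.038) = 236.0306
P₀ = 8.8093/(1+0.086)^1 + 10.9147/(1+0.086)^2 + 236.0306/(1+0.086)^2 = 217.4946

€217.49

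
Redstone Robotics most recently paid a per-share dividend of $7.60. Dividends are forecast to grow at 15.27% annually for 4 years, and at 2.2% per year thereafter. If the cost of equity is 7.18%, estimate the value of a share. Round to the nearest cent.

Two-stage DDM. Project D₁…D_4 at 0.1527, terminal growth 0.022, discount at r = 0.0718.
D_1 = 8.7605
D_2 = 10.0983
D_3 = 11.6403
D_4 = 13.4177
Terminal value at t=4: TV = D_5/(r−g) = 13.7129/(0.0718−0.022) = 275.3597
P₀ = 8.7605/(1+0.0718)^1 + 10.0983/(1+0.0718)^2 + 11.6403/(1+0.0718)^3 + 13.4177/(1+0.0718)^4 + 275.3597/(1+0.0718)^4 = 245.2490

$245.25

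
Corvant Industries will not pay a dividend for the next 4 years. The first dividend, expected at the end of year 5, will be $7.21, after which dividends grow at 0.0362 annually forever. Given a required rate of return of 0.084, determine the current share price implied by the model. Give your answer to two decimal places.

$109.24

Deferred-dividend DDM. At t=4 the remaining stream is a growing perpetuity with first payment D_5 = 7.21.
V_4 = D_5/(r−g) = 7.21/(0.084−0.0362) = 150.8368
P₀ = V_4/(1+r)^4 = 150.8368/(1+0.084)^4 = 109.2422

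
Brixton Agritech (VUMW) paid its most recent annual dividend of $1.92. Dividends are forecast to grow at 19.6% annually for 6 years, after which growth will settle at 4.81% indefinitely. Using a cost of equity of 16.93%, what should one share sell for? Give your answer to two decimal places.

Two-stage DDM. Project D₁…D_6 at 0.196, terminal growth 0.0481, discount at r = 0.1693.
D_1 = 2.2963
D_2 = 2.7464
D_3 = 3.2847
D_4 = 3.9285
D_5 = 4.6985
D_6 = 5.6194
Terminal value at t=6: TV = D_7/(r−g) = 5.8897/(0.1693−0.0481) = 48.5946
P₀ = 2.2963/(1+0.1693)^1 + 2.7464/(1+0.1693)^2 + 3.2847/(1+0.1693)^3 + 3.9285/(1+0.1693)^4 + 4.6985/(1+0.1693)^5 + 5.6194/(1+0.1693)^6 + 48.5946/(1+0.1693)^6 = 31.4887

$31.49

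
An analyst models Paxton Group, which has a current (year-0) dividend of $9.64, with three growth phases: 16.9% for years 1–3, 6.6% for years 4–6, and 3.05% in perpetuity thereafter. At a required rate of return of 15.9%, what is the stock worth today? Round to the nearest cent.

$116.31

Three-stage DDM. Project D₁…D_6; terminal Gordon value at t=6 with g = 0.0305; discount at r = 0.159.
D_1 = 11.2692
D_2 = 13.1736
D_3 = 15.4000
D_4 = 16.4164
D_5 = 17.4999
D_6 = 18.6549
TV_6 = 19.2238/(0.159−0.0305) = 149.6019
P₀ = Σ Dₜ/(1+r)ᵗ + TV_6/(1+r)^6 = 116.3058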